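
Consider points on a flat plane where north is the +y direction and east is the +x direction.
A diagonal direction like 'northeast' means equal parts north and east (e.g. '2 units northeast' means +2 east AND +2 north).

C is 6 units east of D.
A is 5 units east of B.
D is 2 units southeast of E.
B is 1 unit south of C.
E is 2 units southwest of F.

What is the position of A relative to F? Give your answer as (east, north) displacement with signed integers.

Place F at the origin (east=0, north=0).
  E is 2 units southwest of F: delta (east=-2, north=-2); E at (east=-2, north=-2).
  D is 2 units southeast of E: delta (east=+2, north=-2); D at (east=0, north=-4).
  C is 6 units east of D: delta (east=+6, north=+0); C at (east=6, north=-4).
  B is 1 unit south of C: delta (east=+0, north=-1); B at (east=6, north=-5).
  A is 5 units east of B: delta (east=+5, north=+0); A at (east=11, north=-5).
Therefore A relative to F: (east=11, north=-5).

Answer: A is at (east=11, north=-5) relative to F.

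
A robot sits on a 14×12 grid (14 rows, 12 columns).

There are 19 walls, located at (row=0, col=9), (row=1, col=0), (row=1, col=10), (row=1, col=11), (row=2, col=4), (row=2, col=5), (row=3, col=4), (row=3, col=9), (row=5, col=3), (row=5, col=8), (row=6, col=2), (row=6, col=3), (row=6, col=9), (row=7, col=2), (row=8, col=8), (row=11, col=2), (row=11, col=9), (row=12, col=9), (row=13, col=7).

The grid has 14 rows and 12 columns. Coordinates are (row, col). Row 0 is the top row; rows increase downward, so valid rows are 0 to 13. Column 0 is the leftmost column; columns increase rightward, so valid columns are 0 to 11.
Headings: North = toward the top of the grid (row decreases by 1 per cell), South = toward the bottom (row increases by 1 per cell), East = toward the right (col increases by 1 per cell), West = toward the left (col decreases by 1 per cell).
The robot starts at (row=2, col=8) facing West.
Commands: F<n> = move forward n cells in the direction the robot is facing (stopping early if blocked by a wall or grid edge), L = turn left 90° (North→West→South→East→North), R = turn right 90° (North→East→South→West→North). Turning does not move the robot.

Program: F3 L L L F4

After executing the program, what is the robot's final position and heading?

Answer: Final position: (row=0, col=6), facing North

Derivation:
Start: (row=2, col=8), facing West
  F3: move forward 2/3 (blocked), now at (row=2, col=6)
  L: turn left, now facing South
  L: turn left, now facing East
  L: turn left, now facing North
  F4: move forward 2/4 (blocked), now at (row=0, col=6)
Final: (row=0, col=6), facing North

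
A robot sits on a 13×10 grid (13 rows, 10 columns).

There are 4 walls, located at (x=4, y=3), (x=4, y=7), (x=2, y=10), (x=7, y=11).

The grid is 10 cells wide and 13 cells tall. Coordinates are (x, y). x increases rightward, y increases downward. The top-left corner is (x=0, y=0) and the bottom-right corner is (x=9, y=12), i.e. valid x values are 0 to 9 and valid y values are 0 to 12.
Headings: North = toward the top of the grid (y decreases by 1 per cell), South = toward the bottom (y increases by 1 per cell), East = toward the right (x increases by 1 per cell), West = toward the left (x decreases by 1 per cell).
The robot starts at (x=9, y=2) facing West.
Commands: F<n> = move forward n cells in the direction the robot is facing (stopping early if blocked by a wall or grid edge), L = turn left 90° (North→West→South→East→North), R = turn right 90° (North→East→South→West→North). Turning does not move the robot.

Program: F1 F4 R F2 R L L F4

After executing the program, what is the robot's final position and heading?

Answer: Final position: (x=0, y=0), facing West

Derivation:
Start: (x=9, y=2), facing West
  F1: move forward 1, now at (x=8, y=2)
  F4: move forward 4, now at (x=4, y=2)
  R: turn right, now facing North
  F2: move forward 2, now at (x=4, y=0)
  R: turn right, now facing East
  L: turn left, now facing North
  L: turn left, now facing West
  F4: move forward 4, now at (x=0, y=0)
Final: (x=0, y=0), facing West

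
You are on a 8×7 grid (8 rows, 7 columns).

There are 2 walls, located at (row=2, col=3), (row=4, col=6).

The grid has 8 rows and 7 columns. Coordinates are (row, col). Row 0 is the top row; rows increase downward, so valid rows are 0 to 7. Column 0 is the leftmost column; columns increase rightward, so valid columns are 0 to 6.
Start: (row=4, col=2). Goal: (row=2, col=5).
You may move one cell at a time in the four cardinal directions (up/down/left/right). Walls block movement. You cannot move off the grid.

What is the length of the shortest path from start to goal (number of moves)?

BFS from (row=4, col=2) until reaching (row=2, col=5):
  Distance 0: (row=4, col=2)
  Distance 1: (row=3, col=2), (row=4, col=1), (row=4, col=3), (row=5, col=2)
  Distance 2: (row=2, col=2), (row=3, col=1), (row=3, col=3), (row=4, col=0), (row=4, col=4), (row=5, col=1), (row=5, col=3), (row=6, col=2)
  Distance 3: (row=1, col=2), (row=2, col=1), (row=3, col=0), (row=3, col=4), (row=4, col=5), (row=5, col=0), (row=5, col=4), (row=6, col=1), (row=6, col=3), (row=7, col=2)
  Distance 4: (row=0, col=2), (row=1, col=1), (row=1, col=3), (row=2, col=0), (row=2, col=4), (row=3, col=5), (row=5, col=5), (row=6, col=0), (row=6, col=4), (row=7, col=1), (row=7, col=3)
  Distance 5: (row=0, col=1), (row=0, col=3), (row=1, col=0), (row=1, col=4), (row=2, col=5), (row=3, col=6), (row=5, col=6), (row=6, col=5), (row=7, col=0), (row=7, col=4)  <- goal reached here
One shortest path (5 moves): (row=4, col=2) -> (row=4, col=3) -> (row=4, col=4) -> (row=4, col=5) -> (row=3, col=5) -> (row=2, col=5)

Answer: Shortest path length: 5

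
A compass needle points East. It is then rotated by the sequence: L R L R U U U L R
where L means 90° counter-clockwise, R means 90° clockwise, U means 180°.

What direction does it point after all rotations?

Answer: Final heading: West

Derivation:
Start: East
  L (left (90° counter-clockwise)) -> North
  R (right (90° clockwise)) -> East
  L (left (90° counter-clockwise)) -> North
  R (right (90° clockwise)) -> East
  U (U-turn (180°)) -> West
  U (U-turn (180°)) -> East
  U (U-turn (180°)) -> West
  L (left (90° counter-clockwise)) -> South
  R (right (90° clockwise)) -> West
Final: West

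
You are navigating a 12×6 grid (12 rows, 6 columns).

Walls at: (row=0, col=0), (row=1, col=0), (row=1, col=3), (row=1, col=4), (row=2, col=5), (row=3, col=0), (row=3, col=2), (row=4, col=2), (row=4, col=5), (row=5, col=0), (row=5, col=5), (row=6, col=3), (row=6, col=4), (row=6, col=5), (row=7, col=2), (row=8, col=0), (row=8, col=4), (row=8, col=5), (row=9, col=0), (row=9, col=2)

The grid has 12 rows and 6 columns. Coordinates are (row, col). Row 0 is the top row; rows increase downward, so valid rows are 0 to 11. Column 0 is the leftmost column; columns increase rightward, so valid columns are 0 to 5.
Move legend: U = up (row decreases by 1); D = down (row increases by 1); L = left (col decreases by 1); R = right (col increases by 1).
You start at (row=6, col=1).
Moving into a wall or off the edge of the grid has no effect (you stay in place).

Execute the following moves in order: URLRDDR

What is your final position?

Start: (row=6, col=1)
  U (up): (row=6, col=1) -> (row=5, col=1)
  R (right): (row=5, col=1) -> (row=5, col=2)
  L (left): (row=5, col=2) -> (row=5, col=1)
  R (right): (row=5, col=1) -> (row=5, col=2)
  D (down): (row=5, col=2) -> (row=6, col=2)
  D (down): blocked, stay at (row=6, col=2)
  R (right): blocked, stay at (row=6, col=2)
Final: (row=6, col=2)

Answer: Final position: (row=6, col=2)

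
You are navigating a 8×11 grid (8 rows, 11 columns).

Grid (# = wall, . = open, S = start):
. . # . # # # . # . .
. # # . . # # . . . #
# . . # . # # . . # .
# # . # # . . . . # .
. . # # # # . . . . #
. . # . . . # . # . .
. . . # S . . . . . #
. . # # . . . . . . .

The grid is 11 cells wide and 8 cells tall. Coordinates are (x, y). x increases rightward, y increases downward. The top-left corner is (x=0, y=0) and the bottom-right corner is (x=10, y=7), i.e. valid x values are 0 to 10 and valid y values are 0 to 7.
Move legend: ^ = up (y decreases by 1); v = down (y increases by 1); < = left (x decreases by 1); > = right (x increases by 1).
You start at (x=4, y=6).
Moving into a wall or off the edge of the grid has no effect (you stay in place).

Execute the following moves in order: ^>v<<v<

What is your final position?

Start: (x=4, y=6)
  ^ (up): (x=4, y=6) -> (x=4, y=5)
  > (right): (x=4, y=5) -> (x=5, y=5)
  v (down): (x=5, y=5) -> (x=5, y=6)
  < (left): (x=5, y=6) -> (x=4, y=6)
  < (left): blocked, stay at (x=4, y=6)
  v (down): (x=4, y=6) -> (x=4, y=7)
  < (left): blocked, stay at (x=4, y=7)
Final: (x=4, y=7)

Answer: Final position: (x=4, y=7)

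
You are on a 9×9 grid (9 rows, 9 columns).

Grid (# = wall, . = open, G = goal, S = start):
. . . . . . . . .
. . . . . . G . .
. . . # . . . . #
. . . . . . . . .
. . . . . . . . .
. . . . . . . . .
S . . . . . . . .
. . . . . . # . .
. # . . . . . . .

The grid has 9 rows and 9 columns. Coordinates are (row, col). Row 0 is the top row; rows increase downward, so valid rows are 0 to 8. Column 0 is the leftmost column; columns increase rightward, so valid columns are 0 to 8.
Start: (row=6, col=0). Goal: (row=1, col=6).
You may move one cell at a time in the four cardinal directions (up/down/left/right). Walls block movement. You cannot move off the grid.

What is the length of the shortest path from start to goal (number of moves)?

Answer: Shortest path length: 11

Derivation:
BFS from (row=6, col=0) until reaching (row=1, col=6):
  Distance 0: (row=6, col=0)
  Distance 1: (row=5, col=0), (row=6, col=1), (row=7, col=0)
  Distance 2: (row=4, col=0), (row=5, col=1), (row=6, col=2), (row=7, col=1), (row=8, col=0)
  Distance 3: (row=3, col=0), (row=4, col=1), (row=5, col=2), (row=6, col=3), (row=7, col=2)
  Distance 4: (row=2, col=0), (row=3, col=1), (row=4, col=2), (row=5, col=3), (row=6, col=4), (row=7, col=3), (row=8, col=2)
  Distance 5: (row=1, col=0), (row=2, col=1), (row=3, col=2), (row=4, col=3), (row=5, col=4), (row=6, col=5), (row=7, col=4), (row=8, col=3)
  Distance 6: (row=0, col=0), (row=1, col=1), (row=2, col=2), (row=3, col=3), (row=4, col=4), (row=5, col=5), (row=6, col=6), (row=7, col=5), (row=8, col=4)
  Distance 7: (row=0, col=1), (row=1, col=2), (row=3, col=4), (row=4, col=5), (row=5, col=6), (row=6, col=7), (row=8, col=5)
  Distance 8: (row=0, col=2), (row=1, col=3), (row=2, col=4), (row=3, col=5), (row=4, col=6), (row=5, col=7), (row=6, col=8), (row=7, col=7), (row=8, col=6)
  Distance 9: (row=0, col=3), (row=1, col=4), (row=2, col=5), (row=3, col=6), (row=4, col=7), (row=5, col=8), (row=7, col=8), (row=8, col=7)
  Distance 10: (row=0, col=4), (row=1, col=5), (row=2, col=6), (row=3, col=7), (row=4, col=8), (row=8, col=8)
  Distance 11: (row=0, col=5), (row=1, col=6), (row=2, col=7), (row=3, col=8)  <- goal reached here
One shortest path (11 moves): (row=6, col=0) -> (row=6, col=1) -> (row=6, col=2) -> (row=6, col=3) -> (row=6, col=4) -> (row=6, col=5) -> (row=6, col=6) -> (row=5, col=6) -> (row=4, col=6) -> (row=3, col=6) -> (row=2, col=6) -> (row=1, col=6)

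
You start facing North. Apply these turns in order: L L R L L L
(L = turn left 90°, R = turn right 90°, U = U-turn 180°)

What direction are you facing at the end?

Answer: Final heading: North

Derivation:
Start: North
  L (left (90° counter-clockwise)) -> West
  L (left (90° counter-clockwise)) -> South
  R (right (90° clockwise)) -> West
  L (left (90° counter-clockwise)) -> South
  L (left (90° counter-clockwise)) -> East
  L (left (90° counter-clockwise)) -> North
Final: North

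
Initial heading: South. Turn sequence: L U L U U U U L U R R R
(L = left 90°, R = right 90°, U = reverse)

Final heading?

Start: South
  L (left (90° counter-clockwise)) -> East
  U (U-turn (180°)) -> West
  L (left (90° counter-clockwise)) -> South
  U (U-turn (180°)) -> North
  U (U-turn (180°)) -> South
  U (U-turn (180°)) -> North
  U (U-turn (180°)) -> South
  L (left (90° counter-clockwise)) -> East
  U (U-turn (180°)) -> West
  R (right (90° clockwise)) -> North
  R (right (90° clockwise)) -> East
  R (right (90° clockwise)) -> South
Final: South

Answer: Final heading: South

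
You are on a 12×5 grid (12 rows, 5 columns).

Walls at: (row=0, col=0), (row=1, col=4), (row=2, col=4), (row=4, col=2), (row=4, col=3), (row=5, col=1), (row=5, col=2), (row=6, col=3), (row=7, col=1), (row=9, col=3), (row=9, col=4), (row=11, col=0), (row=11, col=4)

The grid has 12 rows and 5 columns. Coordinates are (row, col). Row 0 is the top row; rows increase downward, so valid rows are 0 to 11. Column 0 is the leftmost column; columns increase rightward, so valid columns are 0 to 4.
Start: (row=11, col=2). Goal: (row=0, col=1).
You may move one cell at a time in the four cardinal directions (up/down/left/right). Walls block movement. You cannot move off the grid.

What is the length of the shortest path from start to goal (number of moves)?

BFS from (row=11, col=2) until reaching (row=0, col=1):
  Distance 0: (row=11, col=2)
  Distance 1: (row=10, col=2), (row=11, col=1), (row=11, col=3)
  Distance 2: (row=9, col=2), (row=10, col=1), (row=10, col=3)
  Distance 3: (row=8, col=2), (row=9, col=1), (row=10, col=0), (row=10, col=4)
  Distance 4: (row=7, col=2), (row=8, col=1), (row=8, col=3), (row=9, col=0)
  Distance 5: (row=6, col=2), (row=7, col=3), (row=8, col=0), (row=8, col=4)
  Distance 6: (row=6, col=1), (row=7, col=0), (row=7, col=4)
  Distance 7: (row=6, col=0), (row=6, col=4)
  Distance 8: (row=5, col=0), (row=5, col=4)
  Distance 9: (row=4, col=0), (row=4, col=4), (row=5, col=3)
  Distance 10: (row=3, col=0), (row=3, col=4), (row=4, col=1)
  Distance 11: (row=2, col=0), (row=3, col=1), (row=3, col=3)
  Distance 12: (row=1, col=0), (row=2, col=1), (row=2, col=3), (row=3, col=2)
  Distance 13: (row=1, col=1), (row=1, col=3), (row=2, col=2)
  Distance 14: (row=0, col=1), (row=0, col=3), (row=1, col=2)  <- goal reached here
One shortest path (14 moves): (row=11, col=2) -> (row=11, col=1) -> (row=10, col=1) -> (row=10, col=0) -> (row=9, col=0) -> (row=8, col=0) -> (row=7, col=0) -> (row=6, col=0) -> (row=5, col=0) -> (row=4, col=0) -> (row=4, col=1) -> (row=3, col=1) -> (row=2, col=1) -> (row=1, col=1) -> (row=0, col=1)

Answer: Shortest path length: 14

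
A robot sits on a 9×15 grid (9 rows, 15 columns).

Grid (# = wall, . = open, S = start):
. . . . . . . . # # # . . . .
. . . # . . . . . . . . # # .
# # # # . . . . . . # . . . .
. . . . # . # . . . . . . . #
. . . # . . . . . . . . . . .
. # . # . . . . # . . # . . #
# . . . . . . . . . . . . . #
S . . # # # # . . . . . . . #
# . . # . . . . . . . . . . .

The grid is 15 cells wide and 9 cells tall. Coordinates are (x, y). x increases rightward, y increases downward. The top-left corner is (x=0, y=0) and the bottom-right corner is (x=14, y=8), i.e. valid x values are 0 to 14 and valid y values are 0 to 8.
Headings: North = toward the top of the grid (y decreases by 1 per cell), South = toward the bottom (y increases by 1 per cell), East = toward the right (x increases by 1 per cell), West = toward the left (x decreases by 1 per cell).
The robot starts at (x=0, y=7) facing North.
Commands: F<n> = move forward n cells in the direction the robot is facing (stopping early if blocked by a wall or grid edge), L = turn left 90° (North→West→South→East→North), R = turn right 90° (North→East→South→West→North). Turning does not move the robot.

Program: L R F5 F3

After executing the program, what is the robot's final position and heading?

Start: (x=0, y=7), facing North
  L: turn left, now facing West
  R: turn right, now facing North
  F5: move forward 0/5 (blocked), now at (x=0, y=7)
  F3: move forward 0/3 (blocked), now at (x=0, y=7)
Final: (x=0, y=7), facing North

Answer: Final position: (x=0, y=7), facing North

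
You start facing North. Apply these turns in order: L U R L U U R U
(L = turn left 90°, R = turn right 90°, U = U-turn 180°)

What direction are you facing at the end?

Start: North
  L (left (90° counter-clockwise)) -> West
  U (U-turn (180°)) -> East
  R (right (90° clockwise)) -> South
  L (left (90° counter-clockwise)) -> East
  U (U-turn (180°)) -> West
  U (U-turn (180°)) -> East
  R (right (90° clockwise)) -> South
  U (U-turn (180°)) -> North
Final: North

Answer: Final heading: North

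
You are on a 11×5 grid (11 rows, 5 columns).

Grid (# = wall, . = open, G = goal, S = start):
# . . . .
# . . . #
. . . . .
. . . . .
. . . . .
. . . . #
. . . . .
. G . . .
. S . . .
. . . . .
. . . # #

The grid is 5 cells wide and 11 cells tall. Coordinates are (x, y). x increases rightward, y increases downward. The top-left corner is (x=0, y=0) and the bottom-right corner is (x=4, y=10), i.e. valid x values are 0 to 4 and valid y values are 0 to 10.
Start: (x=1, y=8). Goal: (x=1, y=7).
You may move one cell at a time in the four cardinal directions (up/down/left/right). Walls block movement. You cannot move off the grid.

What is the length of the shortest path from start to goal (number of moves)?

BFS from (x=1, y=8) until reaching (x=1, y=7):
  Distance 0: (x=1, y=8)
  Distance 1: (x=1, y=7), (x=0, y=8), (x=2, y=8), (x=1, y=9)  <- goal reached here
One shortest path (1 moves): (x=1, y=8) -> (x=1, y=7)

Answer: Shortest path length: 1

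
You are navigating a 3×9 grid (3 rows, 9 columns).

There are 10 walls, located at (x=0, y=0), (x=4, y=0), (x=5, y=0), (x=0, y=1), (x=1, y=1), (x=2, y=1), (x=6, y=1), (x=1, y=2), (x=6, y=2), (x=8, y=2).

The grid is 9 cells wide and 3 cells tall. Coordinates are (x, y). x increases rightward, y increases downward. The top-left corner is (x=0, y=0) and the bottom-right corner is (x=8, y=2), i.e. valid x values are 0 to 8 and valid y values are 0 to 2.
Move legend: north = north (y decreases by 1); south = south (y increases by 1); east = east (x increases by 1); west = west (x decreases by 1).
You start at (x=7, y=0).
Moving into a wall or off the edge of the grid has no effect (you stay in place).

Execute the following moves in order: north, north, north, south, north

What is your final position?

Answer: Final position: (x=7, y=0)

Derivation:
Start: (x=7, y=0)
  [×3]north (north): blocked, stay at (x=7, y=0)
  south (south): (x=7, y=0) -> (x=7, y=1)
  north (north): (x=7, y=1) -> (x=7, y=0)
Final: (x=7, y=0)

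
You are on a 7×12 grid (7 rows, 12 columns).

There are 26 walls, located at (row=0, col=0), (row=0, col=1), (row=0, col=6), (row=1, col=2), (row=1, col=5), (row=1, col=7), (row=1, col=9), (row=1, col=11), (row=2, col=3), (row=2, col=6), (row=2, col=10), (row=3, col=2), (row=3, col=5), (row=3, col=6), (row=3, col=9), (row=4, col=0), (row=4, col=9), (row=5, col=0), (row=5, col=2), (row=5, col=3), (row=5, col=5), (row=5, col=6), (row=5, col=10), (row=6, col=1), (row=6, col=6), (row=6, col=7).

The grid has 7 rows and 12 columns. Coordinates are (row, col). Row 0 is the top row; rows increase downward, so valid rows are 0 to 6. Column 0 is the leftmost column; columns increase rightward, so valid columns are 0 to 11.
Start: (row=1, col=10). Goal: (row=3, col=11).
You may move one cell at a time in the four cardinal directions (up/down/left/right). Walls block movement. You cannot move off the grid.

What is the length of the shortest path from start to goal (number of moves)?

BFS from (row=1, col=10) until reaching (row=3, col=11):
  Distance 0: (row=1, col=10)
  Distance 1: (row=0, col=10)
  Distance 2: (row=0, col=9), (row=0, col=11)
  Distance 3: (row=0, col=8)
  Distance 4: (row=0, col=7), (row=1, col=8)
  Distance 5: (row=2, col=8)
  Distance 6: (row=2, col=7), (row=2, col=9), (row=3, col=8)
  Distance 7: (row=3, col=7), (row=4, col=8)
  Distance 8: (row=4, col=7), (row=5, col=8)
  Distance 9: (row=4, col=6), (row=5, col=7), (row=5, col=9), (row=6, col=8)
  Distance 10: (row=4, col=5), (row=6, col=9)
  Distance 11: (row=4, col=4), (row=6, col=10)
  Distance 12: (row=3, col=4), (row=4, col=3), (row=5, col=4), (row=6, col=11)
  Distance 13: (row=2, col=4), (row=3, col=3), (row=4, col=2), (row=5, col=11), (row=6, col=4)
  Distance 14: (row=1, col=4), (row=2, col=5), (row=4, col=1), (row=4, col=11), (row=6, col=3), (row=6, col=5)
  Distance 15: (row=0, col=4), (row=1, col=3), (row=3, col=1), (row=3, col=11), (row=4, col=10), (row=5, col=1), (row=6, col=2)  <- goal reached here
One shortest path (15 moves): (row=1, col=10) -> (row=0, col=10) -> (row=0, col=9) -> (row=0, col=8) -> (row=1, col=8) -> (row=2, col=8) -> (row=3, col=8) -> (row=4, col=8) -> (row=5, col=8) -> (row=5, col=9) -> (row=6, col=9) -> (row=6, col=10) -> (row=6, col=11) -> (row=5, col=11) -> (row=4, col=11) -> (row=3, col=11)

Answer: Shortest path length: 15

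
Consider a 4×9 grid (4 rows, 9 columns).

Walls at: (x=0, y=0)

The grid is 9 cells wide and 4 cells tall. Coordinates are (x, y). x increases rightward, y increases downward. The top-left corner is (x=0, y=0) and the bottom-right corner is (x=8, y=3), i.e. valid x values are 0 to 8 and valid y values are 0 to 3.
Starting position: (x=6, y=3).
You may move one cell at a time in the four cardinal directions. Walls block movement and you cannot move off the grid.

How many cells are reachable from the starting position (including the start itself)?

BFS flood-fill from (x=6, y=3):
  Distance 0: (x=6, y=3)
  Distance 1: (x=6, y=2), (x=5, y=3), (x=7, y=3)
  Distance 2: (x=6, y=1), (x=5, y=2), (x=7, y=2), (x=4, y=3), (x=8, y=3)
  Distance 3: (x=6, y=0), (x=5, y=1), (x=7, y=1), (x=4, y=2), (x=8, y=2), (x=3, y=3)
  Distance 4: (x=5, y=0), (x=7, y=0), (x=4, y=1), (x=8, y=1), (x=3, y=2), (x=2, y=3)
  Distance 5: (x=4, y=0), (x=8, y=0), (x=3, y=1), (x=2, y=2), (x=1, y=3)
  Distance 6: (x=3, y=0), (x=2, y=1), (x=1, y=2), (x=0, y=3)
  Distance 7: (x=2, y=0), (x=1, y=1), (x=0, y=2)
  Distance 8: (x=1, y=0), (x=0, y=1)
Total reachable: 35 (grid has 35 open cells total)

Answer: Reachable cells: 35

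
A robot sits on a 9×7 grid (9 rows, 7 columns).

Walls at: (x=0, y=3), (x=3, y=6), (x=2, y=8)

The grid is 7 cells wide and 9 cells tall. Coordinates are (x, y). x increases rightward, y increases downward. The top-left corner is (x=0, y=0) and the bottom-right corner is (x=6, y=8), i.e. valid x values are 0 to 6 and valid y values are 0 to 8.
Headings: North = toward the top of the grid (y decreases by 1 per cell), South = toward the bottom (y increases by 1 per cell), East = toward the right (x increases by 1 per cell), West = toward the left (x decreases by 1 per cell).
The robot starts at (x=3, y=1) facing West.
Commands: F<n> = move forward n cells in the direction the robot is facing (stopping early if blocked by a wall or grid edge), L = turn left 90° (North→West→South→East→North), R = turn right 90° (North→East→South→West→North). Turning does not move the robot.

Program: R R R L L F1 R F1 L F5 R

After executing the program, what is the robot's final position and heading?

Start: (x=3, y=1), facing West
  R: turn right, now facing North
  R: turn right, now facing East
  R: turn right, now facing South
  L: turn left, now facing East
  L: turn left, now facing North
  F1: move forward 1, now at (x=3, y=0)
  R: turn right, now facing East
  F1: move forward 1, now at (x=4, y=0)
  L: turn left, now facing North
  F5: move forward 0/5 (blocked), now at (x=4, y=0)
  R: turn right, now facing East
Final: (x=4, y=0), facing East

Answer: Final position: (x=4, y=0), facing East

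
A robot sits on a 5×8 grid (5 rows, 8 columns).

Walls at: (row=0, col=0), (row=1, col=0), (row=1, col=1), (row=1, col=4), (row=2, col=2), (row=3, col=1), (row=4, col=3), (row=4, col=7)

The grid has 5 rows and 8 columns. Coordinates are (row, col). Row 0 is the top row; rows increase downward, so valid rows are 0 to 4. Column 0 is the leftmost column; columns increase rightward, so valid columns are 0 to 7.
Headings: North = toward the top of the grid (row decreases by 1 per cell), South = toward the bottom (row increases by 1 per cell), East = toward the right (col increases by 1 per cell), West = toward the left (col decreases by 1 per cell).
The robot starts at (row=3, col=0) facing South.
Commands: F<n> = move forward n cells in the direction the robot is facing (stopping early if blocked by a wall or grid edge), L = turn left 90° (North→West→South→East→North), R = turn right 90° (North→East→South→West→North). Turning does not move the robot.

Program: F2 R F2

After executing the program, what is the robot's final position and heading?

Answer: Final position: (row=4, col=0), facing West

Derivation:
Start: (row=3, col=0), facing South
  F2: move forward 1/2 (blocked), now at (row=4, col=0)
  R: turn right, now facing West
  F2: move forward 0/2 (blocked), now at (row=4, col=0)
Final: (row=4, col=0), facing West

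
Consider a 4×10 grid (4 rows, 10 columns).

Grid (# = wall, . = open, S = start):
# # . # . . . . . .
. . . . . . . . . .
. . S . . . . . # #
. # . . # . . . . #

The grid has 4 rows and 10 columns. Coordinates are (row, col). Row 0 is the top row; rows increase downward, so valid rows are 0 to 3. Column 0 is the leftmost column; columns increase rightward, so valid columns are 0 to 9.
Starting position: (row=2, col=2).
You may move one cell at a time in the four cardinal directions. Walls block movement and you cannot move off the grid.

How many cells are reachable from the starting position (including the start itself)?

Answer: Reachable cells: 32

Derivation:
BFS flood-fill from (row=2, col=2):
  Distance 0: (row=2, col=2)
  Distance 1: (row=1, col=2), (row=2, col=1), (row=2, col=3), (row=3, col=2)
  Distance 2: (row=0, col=2), (row=1, col=1), (row=1, col=3), (row=2, col=0), (row=2, col=4), (row=3, col=3)
  Distance 3: (row=1, col=0), (row=1, col=4), (row=2, col=5), (row=3, col=0)
  Distance 4: (row=0, col=4), (row=1, col=5), (row=2, col=6), (row=3, col=5)
  Distance 5: (row=0, col=5), (row=1, col=6), (row=2, col=7), (row=3, col=6)
  Distance 6: (row=0, col=6), (row=1, col=7), (row=3, col=7)
  Distance 7: (row=0, col=7), (row=1, col=8), (row=3, col=8)
  Distance 8: (row=0, col=8), (row=1, col=9)
  Distance 9: (row=0, col=9)
Total reachable: 32 (grid has 32 open cells total)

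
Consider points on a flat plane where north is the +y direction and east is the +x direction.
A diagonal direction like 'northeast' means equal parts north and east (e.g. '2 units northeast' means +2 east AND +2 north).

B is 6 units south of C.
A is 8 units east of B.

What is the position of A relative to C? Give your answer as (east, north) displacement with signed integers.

Answer: A is at (east=8, north=-6) relative to C.

Derivation:
Place C at the origin (east=0, north=0).
  B is 6 units south of C: delta (east=+0, north=-6); B at (east=0, north=-6).
  A is 8 units east of B: delta (east=+8, north=+0); A at (east=8, north=-6).
Therefore A relative to C: (east=8, north=-6).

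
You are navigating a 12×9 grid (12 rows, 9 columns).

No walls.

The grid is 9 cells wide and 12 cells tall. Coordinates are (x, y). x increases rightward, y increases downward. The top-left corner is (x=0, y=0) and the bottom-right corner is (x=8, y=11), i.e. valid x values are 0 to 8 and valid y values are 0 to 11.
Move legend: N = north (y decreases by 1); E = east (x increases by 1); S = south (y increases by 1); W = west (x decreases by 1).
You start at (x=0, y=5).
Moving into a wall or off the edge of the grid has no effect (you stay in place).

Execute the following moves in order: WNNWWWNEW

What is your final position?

Answer: Final position: (x=0, y=2)

Derivation:
Start: (x=0, y=5)
  W (west): blocked, stay at (x=0, y=5)
  N (north): (x=0, y=5) -> (x=0, y=4)
  N (north): (x=0, y=4) -> (x=0, y=3)
  [×3]W (west): blocked, stay at (x=0, y=3)
  N (north): (x=0, y=3) -> (x=0, y=2)
  E (east): (x=0, y=2) -> (x=1, y=2)
  W (west): (x=1, y=2) -> (x=0, y=2)
Final: (x=0, y=2)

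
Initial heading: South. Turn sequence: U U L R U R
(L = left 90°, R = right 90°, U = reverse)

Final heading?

Start: South
  U (U-turn (180°)) -> North
  U (U-turn (180°)) -> South
  L (left (90° counter-clockwise)) -> East
  R (right (90° clockwise)) -> South
  U (U-turn (180°)) -> North
  R (right (90° clockwise)) -> East
Final: East

Answer: Final heading: East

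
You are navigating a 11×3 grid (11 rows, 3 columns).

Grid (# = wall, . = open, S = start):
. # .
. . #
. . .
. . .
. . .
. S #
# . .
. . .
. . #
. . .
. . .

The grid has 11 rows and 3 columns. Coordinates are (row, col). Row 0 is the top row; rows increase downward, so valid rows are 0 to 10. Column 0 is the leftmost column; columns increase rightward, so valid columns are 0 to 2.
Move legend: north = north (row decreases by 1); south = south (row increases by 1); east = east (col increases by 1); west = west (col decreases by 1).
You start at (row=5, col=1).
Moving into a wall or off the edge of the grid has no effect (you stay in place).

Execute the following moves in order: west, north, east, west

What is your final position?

Start: (row=5, col=1)
  west (west): (row=5, col=1) -> (row=5, col=0)
  north (north): (row=5, col=0) -> (row=4, col=0)
  east (east): (row=4, col=0) -> (row=4, col=1)
  west (west): (row=4, col=1) -> (row=4, col=0)
Final: (row=4, col=0)

Answer: Final position: (row=4, col=0)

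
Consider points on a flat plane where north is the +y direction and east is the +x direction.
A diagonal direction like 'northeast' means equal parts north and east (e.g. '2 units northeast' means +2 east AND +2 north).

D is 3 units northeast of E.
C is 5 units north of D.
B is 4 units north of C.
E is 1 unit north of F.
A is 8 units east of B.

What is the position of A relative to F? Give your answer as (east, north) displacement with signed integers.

Answer: A is at (east=11, north=13) relative to F.

Derivation:
Place F at the origin (east=0, north=0).
  E is 1 unit north of F: delta (east=+0, north=+1); E at (east=0, north=1).
  D is 3 units northeast of E: delta (east=+3, north=+3); D at (east=3, north=4).
  C is 5 units north of D: delta (east=+0, north=+5); C at (east=3, north=9).
  B is 4 units north of C: delta (east=+0, north=+4); B at (east=3, north=13).
  A is 8 units east of B: delta (east=+8, north=+0); A at (east=11, north=13).
Therefore A relative to F: (east=11, north=13).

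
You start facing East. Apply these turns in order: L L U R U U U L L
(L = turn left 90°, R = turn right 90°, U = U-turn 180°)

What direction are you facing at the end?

Start: East
  L (left (90° counter-clockwise)) -> North
  L (left (90° counter-clockwise)) -> West
  U (U-turn (180°)) -> East
  R (right (90° clockwise)) -> South
  U (U-turn (180°)) -> North
  U (U-turn (180°)) -> South
  U (U-turn (180°)) -> North
  L (left (90° counter-clockwise)) -> West
  L (left (90° counter-clockwise)) -> South
Final: South

Answer: Final heading: South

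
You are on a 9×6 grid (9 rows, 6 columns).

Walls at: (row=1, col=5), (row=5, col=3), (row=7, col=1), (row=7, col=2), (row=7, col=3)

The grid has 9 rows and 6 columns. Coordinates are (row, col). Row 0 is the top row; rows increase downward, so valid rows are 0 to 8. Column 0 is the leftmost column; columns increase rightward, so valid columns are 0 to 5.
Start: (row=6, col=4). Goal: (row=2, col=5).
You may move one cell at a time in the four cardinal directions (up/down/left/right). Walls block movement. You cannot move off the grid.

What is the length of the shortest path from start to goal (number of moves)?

BFS from (row=6, col=4) until reaching (row=2, col=5):
  Distance 0: (row=6, col=4)
  Distance 1: (row=5, col=4), (row=6, col=3), (row=6, col=5), (row=7, col=4)
  Distance 2: (row=4, col=4), (row=5, col=5), (row=6, col=2), (row=7, col=5), (row=8, col=4)
  Distance 3: (row=3, col=4), (row=4, col=3), (row=4, col=5), (row=5, col=2), (row=6, col=1), (row=8, col=3), (row=8, col=5)
  Distance 4: (row=2, col=4), (row=3, col=3), (row=3, col=5), (row=4, col=2), (row=5, col=1), (row=6, col=0), (row=8, col=2)
  Distance 5: (row=1, col=4), (row=2, col=3), (row=2, col=5), (row=3, col=2), (row=4, col=1), (row=5, col=0), (row=7, col=0), (row=8, col=1)  <- goal reached here
One shortest path (5 moves): (row=6, col=4) -> (row=6, col=5) -> (row=5, col=5) -> (row=4, col=5) -> (row=3, col=5) -> (row=2, col=5)

Answer: Shortest path length: 5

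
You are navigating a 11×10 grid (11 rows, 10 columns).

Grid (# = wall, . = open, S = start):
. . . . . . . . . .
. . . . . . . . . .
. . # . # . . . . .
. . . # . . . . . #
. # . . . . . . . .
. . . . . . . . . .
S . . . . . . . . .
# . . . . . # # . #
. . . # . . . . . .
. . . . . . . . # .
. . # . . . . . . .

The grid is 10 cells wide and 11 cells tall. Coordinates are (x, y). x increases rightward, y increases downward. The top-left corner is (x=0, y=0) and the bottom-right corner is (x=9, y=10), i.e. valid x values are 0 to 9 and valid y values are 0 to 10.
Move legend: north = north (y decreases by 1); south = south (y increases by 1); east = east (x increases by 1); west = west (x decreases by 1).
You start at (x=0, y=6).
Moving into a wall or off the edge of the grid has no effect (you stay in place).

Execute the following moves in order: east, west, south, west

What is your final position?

Start: (x=0, y=6)
  east (east): (x=0, y=6) -> (x=1, y=6)
  west (west): (x=1, y=6) -> (x=0, y=6)
  south (south): blocked, stay at (x=0, y=6)
  west (west): blocked, stay at (x=0, y=6)
Final: (x=0, y=6)

Answer: Final position: (x=0, y=6)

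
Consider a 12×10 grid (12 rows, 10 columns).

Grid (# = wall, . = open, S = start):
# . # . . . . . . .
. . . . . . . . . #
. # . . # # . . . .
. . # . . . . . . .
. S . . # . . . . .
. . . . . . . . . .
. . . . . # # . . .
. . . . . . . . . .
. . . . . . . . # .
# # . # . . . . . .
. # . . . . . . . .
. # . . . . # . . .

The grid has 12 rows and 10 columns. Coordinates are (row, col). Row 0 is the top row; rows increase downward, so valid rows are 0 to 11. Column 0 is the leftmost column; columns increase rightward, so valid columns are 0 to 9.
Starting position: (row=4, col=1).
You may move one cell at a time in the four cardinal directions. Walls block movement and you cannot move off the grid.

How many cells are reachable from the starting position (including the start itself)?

BFS flood-fill from (row=4, col=1):
  Distance 0: (row=4, col=1)
  Distance 1: (row=3, col=1), (row=4, col=0), (row=4, col=2), (row=5, col=1)
  Distance 2: (row=3, col=0), (row=4, col=3), (row=5, col=0), (row=5, col=2), (row=6, col=1)
  Distance 3: (row=2, col=0), (row=3, col=3), (row=5, col=3), (row=6, col=0), (row=6, col=2), (row=7, col=1)
  Distance 4: (row=1, col=0), (row=2, col=3), (row=3, col=4), (row=5, col=4), (row=6, col=3), (row=7, col=0), (row=7, col=2), (row=8, col=1)
  Distance 5: (row=1, col=1), (row=1, col=3), (row=2, col=2), (row=3, col=5), (row=5, col=5), (row=6, col=4), (row=7, col=3), (row=8, col=0), (row=8, col=2)
  Distance 6: (row=0, col=1), (row=0, col=3), (row=1, col=2), (row=1, col=4), (row=3, col=6), (row=4, col=5), (row=5, col=6), (row=7, col=4), (row=8, col=3), (row=9, col=2)
  Distance 7: (row=0, col=4), (row=1, col=5), (row=2, col=6), (row=3, col=7), (row=4, col=6), (row=5, col=7), (row=7, col=5), (row=8, col=4), (row=10, col=2)
  Distance 8: (row=0, col=5), (row=1, col=6), (row=2, col=7), (row=3, col=8), (row=4, col=7), (row=5, col=8), (row=6, col=7), (row=7, col=6), (row=8, col=5), (row=9, col=4), (row=10, col=3), (row=11, col=2)
  Distance 9: (row=0, col=6), (row=1, col=7), (row=2, col=8), (row=3, col=9), (row=4, col=8), (row=5, col=9), (row=6, col=8), (row=7, col=7), (row=8, col=6), (row=9, col=5), (row=10, col=4), (row=11, col=3)
  Distance 10: (row=0, col=7), (row=1, col=8), (row=2, col=9), (row=4, col=9), (row=6, col=9), (row=7, col=8), (row=8, col=7), (row=9, col=6), (row=10, col=5), (row=11, col=4)
  Distance 11: (row=0, col=8), (row=7, col=9), (row=9, col=7), (row=10, col=6), (row=11, col=5)
  Distance 12: (row=0, col=9), (row=8, col=9), (row=9, col=8), (row=10, col=7)
  Distance 13: (row=9, col=9), (row=10, col=8), (row=11, col=7)
  Distance 14: (row=10, col=9), (row=11, col=8)
  Distance 15: (row=11, col=9)
Total reachable: 101 (grid has 103 open cells total)

Answer: Reachable cells: 101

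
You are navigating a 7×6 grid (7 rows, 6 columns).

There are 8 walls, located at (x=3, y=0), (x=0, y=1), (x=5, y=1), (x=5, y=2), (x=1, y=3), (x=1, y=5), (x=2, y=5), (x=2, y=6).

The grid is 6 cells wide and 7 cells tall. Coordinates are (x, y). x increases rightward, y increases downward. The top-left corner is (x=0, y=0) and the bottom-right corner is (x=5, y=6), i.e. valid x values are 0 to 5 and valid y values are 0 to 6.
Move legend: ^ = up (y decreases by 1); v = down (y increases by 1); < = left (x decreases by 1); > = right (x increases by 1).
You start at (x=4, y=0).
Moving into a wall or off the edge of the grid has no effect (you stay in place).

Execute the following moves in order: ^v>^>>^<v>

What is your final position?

Start: (x=4, y=0)
  ^ (up): blocked, stay at (x=4, y=0)
  v (down): (x=4, y=0) -> (x=4, y=1)
  > (right): blocked, stay at (x=4, y=1)
  ^ (up): (x=4, y=1) -> (x=4, y=0)
  > (right): (x=4, y=0) -> (x=5, y=0)
  > (right): blocked, stay at (x=5, y=0)
  ^ (up): blocked, stay at (x=5, y=0)
  < (left): (x=5, y=0) -> (x=4, y=0)
  v (down): (x=4, y=0) -> (x=4, y=1)
  > (right): blocked, stay at (x=4, y=1)
Final: (x=4, y=1)

Answer: Final position: (x=4, y=1)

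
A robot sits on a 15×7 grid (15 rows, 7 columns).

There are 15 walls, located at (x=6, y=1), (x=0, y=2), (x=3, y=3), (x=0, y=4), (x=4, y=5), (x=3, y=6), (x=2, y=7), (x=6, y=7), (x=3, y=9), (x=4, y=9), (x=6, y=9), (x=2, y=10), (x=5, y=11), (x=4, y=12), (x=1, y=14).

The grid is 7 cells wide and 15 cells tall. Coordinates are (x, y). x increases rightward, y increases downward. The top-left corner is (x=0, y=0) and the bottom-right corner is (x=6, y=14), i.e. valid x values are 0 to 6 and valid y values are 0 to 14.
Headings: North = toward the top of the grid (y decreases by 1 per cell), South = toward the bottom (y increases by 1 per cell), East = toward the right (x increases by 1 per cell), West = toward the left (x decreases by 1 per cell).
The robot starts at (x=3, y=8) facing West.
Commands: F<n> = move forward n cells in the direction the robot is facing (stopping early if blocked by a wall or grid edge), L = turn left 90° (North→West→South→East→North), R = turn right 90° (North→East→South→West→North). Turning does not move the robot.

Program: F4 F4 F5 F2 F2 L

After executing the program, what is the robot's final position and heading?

Answer: Final position: (x=0, y=8), facing South

Derivation:
Start: (x=3, y=8), facing West
  F4: move forward 3/4 (blocked), now at (x=0, y=8)
  F4: move forward 0/4 (blocked), now at (x=0, y=8)
  F5: move forward 0/5 (blocked), now at (x=0, y=8)
  F2: move forward 0/2 (blocked), now at (x=0, y=8)
  F2: move forward 0/2 (blocked), now at (x=0, y=8)
  L: turn left, now facing South
Final: (x=0, y=8), facing South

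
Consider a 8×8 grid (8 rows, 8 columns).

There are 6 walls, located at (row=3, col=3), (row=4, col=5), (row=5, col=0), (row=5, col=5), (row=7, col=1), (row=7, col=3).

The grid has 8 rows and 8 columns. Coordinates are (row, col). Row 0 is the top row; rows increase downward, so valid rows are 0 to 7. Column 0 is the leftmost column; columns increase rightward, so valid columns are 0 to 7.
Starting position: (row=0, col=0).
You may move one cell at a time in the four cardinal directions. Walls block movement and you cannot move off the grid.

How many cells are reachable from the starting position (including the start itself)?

Answer: Reachable cells: 58

Derivation:
BFS flood-fill from (row=0, col=0):
  Distance 0: (row=0, col=0)
  Distance 1: (row=0, col=1), (row=1, col=0)
  Distance 2: (row=0, col=2), (row=1, col=1), (row=2, col=0)
  Distance 3: (row=0, col=3), (row=1, col=2), (row=2, col=1), (row=3, col=0)
  Distance 4: (row=0, col=4), (row=1, col=3), (row=2, col=2), (row=3, col=1), (row=4, col=0)
  Distance 5: (row=0, col=5), (row=1, col=4), (row=2, col=3), (row=3, col=2), (row=4, col=1)
  Distance 6: (row=0, col=6), (row=1, col=5), (row=2, col=4), (row=4, col=2), (row=5, col=1)
  Distance 7: (row=0, col=7), (row=1, col=6), (row=2, col=5), (row=3, col=4), (row=4, col=3), (row=5, col=2), (row=6, col=1)
  Distance 8: (row=1, col=7), (row=2, col=6), (row=3, col=5), (row=4, col=4), (row=5, col=3), (row=6, col=0), (row=6, col=2)
  Distance 9: (row=2, col=7), (row=3, col=6), (row=5, col=4), (row=6, col=3), (row=7, col=0), (row=7, col=2)
  Distance 10: (row=3, col=7), (row=4, col=6), (row=6, col=4)
  Distance 11: (row=4, col=7), (row=5, col=6), (row=6, col=5), (row=7, col=4)
  Distance 12: (row=5, col=7), (row=6, col=6), (row=7, col=5)
  Distance 13: (row=6, col=7), (row=7, col=6)
  Distance 14: (row=7, col=7)
Total reachable: 58 (grid has 58 open cells total)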